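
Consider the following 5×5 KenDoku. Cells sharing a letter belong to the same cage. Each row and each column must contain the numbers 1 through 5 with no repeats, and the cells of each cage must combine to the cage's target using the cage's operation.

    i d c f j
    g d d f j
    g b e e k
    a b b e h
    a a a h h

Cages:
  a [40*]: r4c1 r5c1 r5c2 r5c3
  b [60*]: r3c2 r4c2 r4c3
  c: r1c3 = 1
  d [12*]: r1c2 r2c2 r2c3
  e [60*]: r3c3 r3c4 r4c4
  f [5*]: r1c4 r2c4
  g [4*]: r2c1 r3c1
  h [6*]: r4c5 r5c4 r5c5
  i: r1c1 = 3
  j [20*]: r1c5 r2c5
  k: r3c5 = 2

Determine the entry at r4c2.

5

I is a freebie, which forces r1c1 = 3.
Cage c is a single given cell, so r1c3 = 1.
Row 1 already has 1, so r1c4 = 5.
Row 1 now contains 5, so r1c5 = 4.
Column 4 already has 5; hence r2c4 = 1.
Column 5 already has 4, leaving r2c5 = 5.
Cage k is given; hence r3c5 = 2.
4 is placed in row 1; hence r1c2 = 2.
Row 2 now contains 1, leaving r2c1 = 4.
Cage d needs product 12, which forces r2c2 = 3.
The 3 cells of cage d must have product 12; hence r2c3 = 2.
The two cells of cage g must have product 4, so r3c1 = 1.
Cage e has product 60, which forces r3c3 = 5.
5 is placed in column 3, so r5c3 = 4.
The 3 cells of cage h must have product 6, leaving r5c4 = 2.
Row 3 now contains 5, leaving r3c2 = 4.
4 is placed in row 3, which forces r3c4 = 3.
Cage a has product 40, leaving r4c1 = 2.
Cage b has product 60; hence r4c2 = 5.
Column 3 already has 4, which forces r4c3 = 3.
Column 4 now contains 3, leaving r4c4 = 4.
3 is placed in row 4, so r4c5 = 1.
Row 5 now contains 2, so r5c1 = 5.
Cage a needs product 40, leaving r5c2 = 1.
Column 5 already has 1, which forces r5c5 = 3.
The full grid is 3 2 1 5 4 / 4 3 2 1 5 / 1 4 5 3 2 / 2 5 3 4 1 / 5 1 4 2 3.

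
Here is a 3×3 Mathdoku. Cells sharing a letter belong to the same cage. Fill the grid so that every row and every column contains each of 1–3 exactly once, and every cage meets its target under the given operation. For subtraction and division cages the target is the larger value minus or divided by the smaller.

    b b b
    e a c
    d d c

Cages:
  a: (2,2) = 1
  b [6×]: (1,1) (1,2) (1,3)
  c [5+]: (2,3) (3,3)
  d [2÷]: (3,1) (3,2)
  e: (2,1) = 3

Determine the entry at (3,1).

1

E is a freebie, leaving (2,1) = 3.
Cage a is given, leaving (2,2) = 1.
Row 2 already has 3, which forces (2,3) = 2.
Column 2 now contains 1, which forces (3,2) = 2.
Column 3 now contains 2, leaving (3,3) = 3.
Cage b has product 6, which forces (1,1) = 2.
Column 2 already has 2, so (1,2) = 3.
Column 3 now contains 3, which forces (1,3) = 1.
Row 3 now contains 2, which forces (3,1) = 1.
The full grid is 2 3 1 / 3 1 2 / 1 2 3.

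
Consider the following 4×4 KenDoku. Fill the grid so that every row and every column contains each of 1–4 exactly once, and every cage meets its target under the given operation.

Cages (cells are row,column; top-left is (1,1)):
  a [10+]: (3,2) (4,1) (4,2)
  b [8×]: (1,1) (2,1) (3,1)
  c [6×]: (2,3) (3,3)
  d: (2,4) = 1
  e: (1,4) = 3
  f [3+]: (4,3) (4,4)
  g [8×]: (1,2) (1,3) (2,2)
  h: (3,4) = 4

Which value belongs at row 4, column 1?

3

Cage e is given, leaving (1,4) = 3.
D is a freebie, leaving (2,4) = 1.
Cage h is a single given cell, so (3,4) = 4.
1 is placed in column 4, so (4,4) = 2.
Row 3 now contains 4, leaving (3,2) = 3.
Row 3 already has 3, leaving (3,3) = 2.
The 3 cells of cage a must have sum 10, leaving (4,1) = 3.
Row 4 now contains 2, leaving (4,2) = 4.
Row 4 now contains 2; hence (4,3) = 1.
The 3 cells of cage g must have product 8; hence (1,2) = 1.
1 is placed in column 3, so (1,3) = 4.
Column 2 already has 4, so (2,2) = 2.
Column 3 already has 2, which forces (2,3) = 3.
2 is placed in row 3, leaving (3,1) = 1.
4 is placed in row 1, so (1,1) = 2.
2 is placed in row 2, leaving (2,1) = 4.
The full grid is 2 1 4 3 / 4 2 3 1 / 1 3 2 4 / 3 4 1 2.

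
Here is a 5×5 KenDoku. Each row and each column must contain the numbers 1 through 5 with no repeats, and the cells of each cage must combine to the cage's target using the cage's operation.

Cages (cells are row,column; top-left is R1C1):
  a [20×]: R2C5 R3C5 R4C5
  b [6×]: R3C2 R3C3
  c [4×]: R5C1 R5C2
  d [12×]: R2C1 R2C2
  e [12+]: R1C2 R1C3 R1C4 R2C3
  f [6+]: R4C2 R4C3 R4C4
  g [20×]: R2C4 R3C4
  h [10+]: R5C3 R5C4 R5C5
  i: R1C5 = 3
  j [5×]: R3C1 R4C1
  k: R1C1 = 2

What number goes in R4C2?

Cage k is given; hence R1C1 = 2.
Cage i is given, leaving R1C5 = 3.
Cage e has sum 12, so R2C3 = 2.
Column 3 now contains 2, which forces R3C3 = 3.
Column 3 now contains 3, leaving R4C3 = 1.
The two cells of cage j must have product 5, which forces R3C1 = 1.
Row 3 now contains 3, which forces R3C2 = 2.
1 is placed in row 4, leaving R4C1 = 5.
Column 2 now contains 2, which forces R4C2 = 3.
3 is placed in row 4, which forces R4C4 = 2.
Row 4 now contains 5, leaving R4C5 = 4.
Column 1 already has 1, leaving R5C1 = 4.
4 is placed in row 5, leaving R5C2 = 1.
4 is placed in row 5; hence R5C3 = 5.
5 is placed in row 5, so R5C4 = 3.
5 is placed in row 5, which forces R5C5 = 2.
The 4 cells of cage e must have sum 12, leaving R1C2 = 5.
Column 3 already has 5, leaving R1C3 = 4.
Cage e has sum 12, leaving R1C4 = 1.
Column 1 already has 4, which forces R2C1 = 3.
Column 2 already has 3, which forces R2C2 = 4.
Row 2 already has 4; hence R2C4 = 5.
The 3 cells of cage a must have product 20; hence R2C5 = 1.
Column 4 now contains 5; hence R3C4 = 4.
4 is placed in column 5; hence R3C5 = 5.
Completed grid: 2 5 4 1 3 / 3 4 2 5 1 / 1 2 3 4 5 / 5 3 1 2 4 / 4 1 5 3 2.

3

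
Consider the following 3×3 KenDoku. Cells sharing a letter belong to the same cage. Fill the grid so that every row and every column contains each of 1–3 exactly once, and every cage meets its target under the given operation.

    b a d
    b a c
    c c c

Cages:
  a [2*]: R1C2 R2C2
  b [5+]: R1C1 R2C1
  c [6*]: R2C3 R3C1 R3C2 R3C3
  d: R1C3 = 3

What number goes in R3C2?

3

Cage d is given, so R1C3 = 3.
Cage c has product 6, so R2C3 = 1.
Column 3 already has 3; hence R3C3 = 2.
3 is placed in row 1, leaving R1C1 = 2.
The two cells of cage a must have product 2; hence R1C2 = 1.
The two cells of cage b must have sum 5, which forces R2C1 = 3.
1 is placed in row 2, so R2C2 = 2.
Column 1 now contains 3, which forces R3C1 = 1.
Column 2 now contains 1; hence R3C2 = 3.
Completed grid: 2 1 3 / 3 2 1 / 1 3 2.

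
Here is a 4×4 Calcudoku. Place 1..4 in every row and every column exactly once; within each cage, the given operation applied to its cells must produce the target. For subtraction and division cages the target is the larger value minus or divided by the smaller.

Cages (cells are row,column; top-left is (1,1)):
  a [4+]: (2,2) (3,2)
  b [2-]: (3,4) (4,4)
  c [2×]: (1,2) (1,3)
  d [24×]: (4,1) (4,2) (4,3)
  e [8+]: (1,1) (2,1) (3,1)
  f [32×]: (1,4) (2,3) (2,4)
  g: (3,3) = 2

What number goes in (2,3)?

Cage f needs product 32, so (1,4) = 4.
The 3 cells of cage f must have product 32, so (2,3) = 4.
Cage f needs product 32, so (2,4) = 2.
Cage g is a single given cell; hence (3,3) = 2.
Column 3 already has 2; hence (4,3) = 3.
Row 4 already has 3, so (4,4) = 1.
Cage c needs two cells with product 2, so (1,2) = 2.
Column 3 already has 2, which forces (1,3) = 1.
Cage e needs sum 8, leaving (3,1) = 4.
Column 4 now contains 1, so (3,4) = 3.
Column 1 already has 4, so (4,1) = 2.
Column 2 already has 2, which forces (4,2) = 4.
1 is placed in row 1, leaving (1,1) = 3.
Cage e needs sum 8, which forces (2,1) = 1.
Cage a needs two cells with sum 4, leaving (2,2) = 3.
Row 3 already has 3, leaving (3,2) = 1.
The full grid is 3 2 1 4 / 1 3 4 2 / 4 1 2 3 / 2 4 3 1.

4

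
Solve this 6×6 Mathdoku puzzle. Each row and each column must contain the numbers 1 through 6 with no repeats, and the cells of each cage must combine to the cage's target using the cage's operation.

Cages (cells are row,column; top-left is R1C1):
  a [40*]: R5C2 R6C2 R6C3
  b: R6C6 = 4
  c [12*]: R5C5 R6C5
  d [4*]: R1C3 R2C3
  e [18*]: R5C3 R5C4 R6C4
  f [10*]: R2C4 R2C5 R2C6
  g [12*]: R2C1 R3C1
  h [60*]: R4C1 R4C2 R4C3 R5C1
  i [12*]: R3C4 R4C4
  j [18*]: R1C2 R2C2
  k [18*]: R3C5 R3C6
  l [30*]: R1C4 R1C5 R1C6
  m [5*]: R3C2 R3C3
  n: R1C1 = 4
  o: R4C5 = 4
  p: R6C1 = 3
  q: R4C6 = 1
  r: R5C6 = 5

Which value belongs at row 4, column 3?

6

Cage n is a single given cell, so R1C1 = 4.
4 is placed in row 1, so R1C3 = 1.
1 is placed in column 3, leaving R2C3 = 4.
1 is placed in column 3, which forces R3C3 = 5.
O is a freebie, so R4C5 = 4.
Cage q is given, which forces R4C6 = 1.
Cage r is given, which forces R5C6 = 5.
Cage p is a single given cell; hence R6C1 = 3.
Column 3 already has 5; hence R6C3 = 2.
2 is placed in row 6, so R6C5 = 6.
B is a freebie; hence R6C6 = 4.
Column 6 already has 5, leaving R2C6 = 2.
Row 3 now contains 5; hence R3C2 = 1.
6 is placed in column 5, so R3C5 = 3.
Cage k's pair has product 18, which forces R3C6 = 6.
Cage a has product 40, leaving R5C2 = 4.
Cage c's pair has product 12, so R5C5 = 2.
4 is placed in row 6; hence R6C2 = 5.
6 is placed in row 6; hence R6C4 = 1.
Cage l needs product 30, leaving R1C4 = 2.
Column 5 now contains 2, leaving R1C5 = 5.
Column 6 now contains 2, which forces R1C6 = 3.
2 is placed in row 2, so R2C1 = 6.
Row 2 already has 6, leaving R2C2 = 3.
Column 4 now contains 1, so R2C4 = 5.
Cage f needs product 10, leaving R2C5 = 1.
6 is placed in row 3, leaving R3C1 = 2.
Column 4 already has 2, so R3C4 = 4.
Cage h has product 60, leaving R4C1 = 5.
5 is placed in column 2; hence R4C2 = 2.
Cage h has product 60; hence R4C3 = 6.
Row 4 already has 6, which forces R4C4 = 3.
Row 5 now contains 2; hence R5C1 = 1.
Column 3 now contains 6, leaving R5C3 = 3.
Column 4 now contains 3, leaving R5C4 = 6.
3 is placed in row 1, which forces R1C2 = 6.
Completed grid: 4 6 1 2 5 3 / 6 3 4 5 1 2 / 2 1 5 4 3 6 / 5 2 6 3 4 1 / 1 4 3 6 2 5 / 3 5 2 1 6 4.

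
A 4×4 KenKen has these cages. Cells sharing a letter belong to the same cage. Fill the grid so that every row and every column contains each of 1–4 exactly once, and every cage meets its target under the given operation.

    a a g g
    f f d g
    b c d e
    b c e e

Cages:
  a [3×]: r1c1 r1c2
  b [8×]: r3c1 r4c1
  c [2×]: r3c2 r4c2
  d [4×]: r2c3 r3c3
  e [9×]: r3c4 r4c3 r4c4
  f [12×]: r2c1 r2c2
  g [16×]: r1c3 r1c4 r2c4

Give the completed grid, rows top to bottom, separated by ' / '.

1 3 2 4 / 3 4 1 2 / 2 1 4 3 / 4 2 3 1

Cage e has product 9, leaving r3c4 = 3.
Cage e needs product 9, so r4c3 = 3.
Cage e has product 9, which forces r4c4 = 1.
The 3 cells of cage g must have product 16, so r1c3 = 2.
1 is placed in column 4, leaving r1c4 = 4.
Cage g needs product 16, leaving r2c4 = 2.
The two cells of cage c must have product 2, which forces r3c2 = 1.
Row 3 already has 1, so r3c3 = 4.
1 is placed in row 4, which forces r4c2 = 2.
Cage a's pair has product 3, which forces r1c1 = 1.
Column 2 now contains 1, leaving r1c2 = 3.
Column 2 already has 3, so r2c2 = 4.
Column 3 now contains 4, leaving r2c3 = 1.
Row 3 now contains 4, leaving r3c1 = 2.
Row 4 now contains 2; hence r4c1 = 4.
4 is placed in row 2, so r2c1 = 3.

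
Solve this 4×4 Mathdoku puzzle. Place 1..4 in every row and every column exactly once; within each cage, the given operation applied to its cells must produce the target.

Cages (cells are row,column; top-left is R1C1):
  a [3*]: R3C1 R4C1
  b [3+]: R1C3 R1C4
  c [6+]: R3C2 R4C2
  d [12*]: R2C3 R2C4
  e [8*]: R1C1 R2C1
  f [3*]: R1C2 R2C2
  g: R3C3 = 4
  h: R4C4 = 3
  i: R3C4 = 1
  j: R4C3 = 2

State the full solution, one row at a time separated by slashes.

4 3 1 2 / 2 1 3 4 / 3 2 4 1 / 1 4 2 3

Cage g is given, so R3C3 = 4.
Cage i is a single given cell; hence R3C4 = 1.
J is a freebie, so R4C3 = 2.
Cage h is given, so R4C4 = 3.
Column 3 now contains 2, so R1C3 = 1.
Column 4 now contains 1, so R1C4 = 2.
4 is placed in column 3, leaving R2C3 = 3.
3 is placed in column 4, so R2C4 = 4.
Row 3 already has 1, which forces R3C1 = 3.
Row 3 now contains 4, so R3C2 = 2.
Row 4 already has 3; hence R4C1 = 1.
Row 4 now contains 2, so R4C2 = 4.
2 is placed in row 1, leaving R1C1 = 4.
Row 1 now contains 1; hence R1C2 = 3.
4 is placed in row 2; hence R2C1 = 2.
3 is placed in row 2, so R2C2 = 1.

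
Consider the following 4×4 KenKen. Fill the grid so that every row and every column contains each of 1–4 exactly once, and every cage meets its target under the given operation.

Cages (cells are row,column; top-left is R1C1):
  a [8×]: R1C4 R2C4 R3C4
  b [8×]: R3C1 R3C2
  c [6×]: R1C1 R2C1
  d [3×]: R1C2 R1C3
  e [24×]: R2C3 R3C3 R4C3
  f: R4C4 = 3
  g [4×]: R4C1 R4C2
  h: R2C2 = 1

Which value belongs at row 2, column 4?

2

Cage h is given, so R2C2 = 1.
Column 2 now contains 1; hence R4C2 = 4.
Cage f is given, so R4C4 = 3.
Column 2 now contains 1, so R1C2 = 3.
The two cells of cage d must have product 3, so R1C3 = 1.
The two cells of cage b must have product 8; hence R3C1 = 4.
Column 2 already has 4; hence R3C2 = 2.
Row 3 already has 4, so R3C3 = 3.
2 is placed in row 3, leaving R3C4 = 1.
Row 4 already has 4, so R4C1 = 1.
Row 4 now contains 3, leaving R4C3 = 2.
Row 1 now contains 3; hence R1C1 = 2.
Row 1 now contains 2, leaving R1C4 = 4.
Cage c's pair has product 6, which forces R2C1 = 3.
3 is placed in column 3, which forces R2C3 = 4.
Column 4 already has 4, so R2C4 = 2.
Completed grid: 2 3 1 4 / 3 1 4 2 / 4 2 3 1 / 1 4 2 3.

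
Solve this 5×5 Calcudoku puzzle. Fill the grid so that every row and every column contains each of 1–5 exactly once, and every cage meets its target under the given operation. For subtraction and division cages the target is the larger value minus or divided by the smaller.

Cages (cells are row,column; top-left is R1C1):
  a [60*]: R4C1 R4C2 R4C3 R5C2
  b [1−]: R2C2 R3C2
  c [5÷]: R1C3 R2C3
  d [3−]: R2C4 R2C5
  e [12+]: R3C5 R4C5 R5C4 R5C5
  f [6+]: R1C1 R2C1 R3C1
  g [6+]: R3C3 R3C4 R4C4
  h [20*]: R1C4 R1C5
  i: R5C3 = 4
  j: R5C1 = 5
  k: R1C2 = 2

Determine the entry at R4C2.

Cage k is given, which forces R1C2 = 2.
J is a freebie, which forces R5C1 = 5.
I is a freebie, which forces R5C3 = 4.
Row 1 needs a 3, and only R1C1 is open for it.
The only place for 1 in row 1 is R1C3.
Column 3 now contains 1, which forces R2C3 = 5.
Column 3 already has 5, which forces R4C3 = 3.
3 is placed in column 3, leaving R3C3 = 2.
The 3 cells of cage g must have sum 6, leaving R3C4 = 3.
Cage a has product 60, leaving R4C1 = 4.
Cage a needs product 60, leaving R4C2 = 5.
Cage g has sum 6; hence R4C4 = 1.
Row 4 now contains 5; hence R4C5 = 2.
The 4 cells of cage a must have product 60; hence R5C2 = 1.
Column 4 already has 1, so R5C4 = 2.
1 is placed in row 5; hence R5C5 = 3.
The 3 cells of cage f must have sum 6; hence R2C1 = 2.
The two cells of cage b must have difference 1; hence R2C2 = 3.
Column 4 already has 1, leaving R2C4 = 4.
The two cells of cage d must have difference 3; hence R2C5 = 1.
2 is placed in row 3, so R3C1 = 1.
Column 2 already has 5, which forces R3C2 = 4.
The 4 cells of cage e must have sum 12, leaving R3C5 = 5.
Column 4 now contains 4, which forces R1C4 = 5.
5 is placed in column 5, so R1C5 = 4.
Completed grid: 3 2 1 5 4 / 2 3 5 4 1 / 1 4 2 3 5 / 4 5 3 1 2 / 5 1 4 2 3.

5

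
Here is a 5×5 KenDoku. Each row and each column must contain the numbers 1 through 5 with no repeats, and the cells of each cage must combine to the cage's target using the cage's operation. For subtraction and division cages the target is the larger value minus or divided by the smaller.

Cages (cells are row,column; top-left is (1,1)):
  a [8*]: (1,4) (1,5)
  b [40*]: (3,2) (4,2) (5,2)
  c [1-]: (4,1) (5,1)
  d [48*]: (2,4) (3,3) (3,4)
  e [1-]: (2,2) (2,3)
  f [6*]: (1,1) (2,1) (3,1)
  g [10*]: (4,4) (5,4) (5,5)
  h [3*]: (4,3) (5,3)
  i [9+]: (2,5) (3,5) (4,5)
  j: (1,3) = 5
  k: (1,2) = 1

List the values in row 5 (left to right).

Cage k is a single given cell; hence (1,2) = 1.
Cage j is given, so (1,3) = 5.
Cage d has product 48; hence (2,4) = 4.
Cage d has product 48, which forces (3,3) = 4.
The 3 cells of cage d must have product 48, which forces (3,4) = 3.
Column 4 already has 4, which forces (1,4) = 2.
Cage a's pair has product 8; hence (1,5) = 4.
Row 1 already has 2, which forces (1,1) = 3.
Cage g has product 10, leaving (5,5) = 2.
In row 2, 5 can only go at (2,5), so (2,5) = 5.
Column 5 now contains 5, leaving (3,5) = 1.
Cage i has sum 9, which forces (4,5) = 3.
The 3 cells of cage f must have product 6, leaving (2,1) = 1.
Row 3 already has 1, leaving (3,1) = 2.
Row 3 now contains 2, which forces (3,2) = 5.
Row 4 already has 3; hence (4,3) = 1.
1 is placed in row 4, so (4,4) = 5.
Column 2 already has 5, leaving (5,2) = 4.
The two cells of cage h must have product 3; hence (5,3) = 3.
Column 4 now contains 5, leaving (5,4) = 1.
The two cells of cage e must have difference 1, so (2,2) = 3.
Column 3 already has 3, so (2,3) = 2.
5 is placed in row 4, which forces (4,1) = 4.
Column 2 now contains 4; hence (4,2) = 2.
Row 5 already has 4; hence (5,1) = 5.
Completed grid: 3 1 5 2 4 / 1 3 2 4 5 / 2 5 4 3 1 / 4 2 1 5 3 / 5 4 3 1 2.

5 4 3 1 2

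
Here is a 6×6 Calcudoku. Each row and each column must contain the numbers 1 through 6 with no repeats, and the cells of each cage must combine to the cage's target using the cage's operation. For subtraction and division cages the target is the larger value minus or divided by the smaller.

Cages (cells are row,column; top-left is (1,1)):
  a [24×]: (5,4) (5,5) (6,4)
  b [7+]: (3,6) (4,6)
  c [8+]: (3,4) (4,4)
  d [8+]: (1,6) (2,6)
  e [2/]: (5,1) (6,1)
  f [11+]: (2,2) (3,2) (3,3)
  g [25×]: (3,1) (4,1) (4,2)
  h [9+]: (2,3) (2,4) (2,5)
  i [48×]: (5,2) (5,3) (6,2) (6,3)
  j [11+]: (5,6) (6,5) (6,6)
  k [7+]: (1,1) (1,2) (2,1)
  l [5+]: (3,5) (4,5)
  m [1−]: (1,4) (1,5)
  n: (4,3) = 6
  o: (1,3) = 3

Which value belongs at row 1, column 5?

4

O is a freebie; hence (1,3) = 3.
The 3 cells of cage g must have product 25, so (3,1) = 5.
Cage g needs product 25, which forces (4,1) = 1.
Cage g has product 25, which forces (4,2) = 5.
N is a freebie, so (4,3) = 6.
Cage k needs sum 7, leaving (1,2) = 1.
Cage c's pair has sum 8, leaving (3,4) = 6.
Cage c needs two cells with sum 8, so (4,4) = 2.
In row 5, 5 can only go at (5,6), so (5,6) = 5.
In row 6, 5 can only go at (6,5), so (6,5) = 5.
The two cells of cage m must have difference 1, so (1,4) = 5.
The 3 cells of cage j must have sum 11, which forces (6,6) = 1.
The only place for 5 in row 2 is (2,3).
The 3 cells of cage f must have sum 11; hence (2,2) = 6.
6 is placed in row 2, leaving (2,6) = 2.
Cage k needs sum 7, so (1,1) = 2.
Column 6 now contains 2, so (1,6) = 6.
Row 2 now contains 2, so (2,1) = 4.
Row 1 already has 6, so (1,5) = 4.
Column 5 already has 4; hence (4,5) = 3.
Row 4 now contains 3, so (4,6) = 4.
The 3 cells of cage h must have sum 9; hence (2,4) = 3.
3 is placed in column 5, so (2,5) = 1.
Cage l needs two cells with sum 5, leaving (3,5) = 2.
4 is placed in column 6, which forces (3,6) = 3.
2 is placed in column 5; hence (5,5) = 6.
Column 4 now contains 3, which forces (6,4) = 4.
3 is placed in row 3; hence (3,2) = 4.
Row 3 already has 2, so (3,3) = 1.
Row 5 already has 6; hence (5,1) = 3.
Cage i needs product 48, leaving (5,2) = 2.
The 4 cells of cage i must have product 48, so (5,3) = 4.
4 is placed in column 4, which forces (5,4) = 1.
Cage e's pair has quotient 2; hence (6,1) = 6.
The 4 cells of cage i must have product 48; hence (6,2) = 3.
Row 6 now contains 4; hence (6,3) = 2.
Filled in: 2 1 3 5 4 6 / 4 6 5 3 1 2 / 5 4 1 6 2 3 / 1 5 6 2 3 4 / 3 2 4 1 6 5 / 6 3 2 4 5 1.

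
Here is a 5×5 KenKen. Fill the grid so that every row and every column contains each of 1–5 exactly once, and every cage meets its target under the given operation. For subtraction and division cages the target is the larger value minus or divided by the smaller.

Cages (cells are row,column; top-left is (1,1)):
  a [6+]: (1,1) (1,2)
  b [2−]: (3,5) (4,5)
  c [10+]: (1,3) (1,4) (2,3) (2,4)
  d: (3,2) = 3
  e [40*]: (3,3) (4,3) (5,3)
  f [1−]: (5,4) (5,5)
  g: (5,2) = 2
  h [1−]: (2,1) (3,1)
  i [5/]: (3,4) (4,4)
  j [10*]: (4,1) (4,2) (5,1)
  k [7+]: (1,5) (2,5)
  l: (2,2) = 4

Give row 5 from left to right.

Cage l is a single given cell, so (2,2) = 4.
Cage d is given; hence (3,2) = 3.
G is a freebie, which forces (5,2) = 2.
The 3 cells of cage j must have product 10, leaving (4,1) = 2.
The two cells of cage h must have difference 1; hence (3,1) = 4.
Cage e needs product 40, which forces (3,3) = 2.
Cage b needs two cells with difference 2, so (4,5) = 3.
In row 4, 4 can only go at (4,3), so (4,3) = 4.
Column 3 now contains 4, so (5,3) = 5.
5 is placed in row 5; hence (5,5) = 4.
The 3 cells of cage j must have product 10, which forces (4,2) = 5.
Row 4 already has 5; hence (4,4) = 1.
5 is placed in row 5, leaving (5,1) = 1.
Row 5 already has 4, leaving (5,4) = 3.
Column 1 now contains 1; hence (1,1) = 5.
Column 2 already has 5; hence (1,2) = 1.
1 is placed in row 1, so (1,3) = 3.
The 4 cells of cage c must have sum 10, leaving (1,4) = 4.
Row 1 now contains 5, which forces (1,5) = 2.
Column 1 already has 5; hence (2,1) = 3.
3 is placed in column 3, leaving (2,3) = 1.
The 4 cells of cage c must have sum 10, which forces (2,4) = 2.
2 is placed in column 5, leaving (2,5) = 5.
Column 4 already has 1; hence (3,4) = 5.
5 is placed in column 5, leaving (3,5) = 1.
Filled in: 5 1 3 4 2 / 3 4 1 2 5 / 4 3 2 5 1 / 2 5 4 1 3 / 1 2 5 3 4.

1 2 5 3 4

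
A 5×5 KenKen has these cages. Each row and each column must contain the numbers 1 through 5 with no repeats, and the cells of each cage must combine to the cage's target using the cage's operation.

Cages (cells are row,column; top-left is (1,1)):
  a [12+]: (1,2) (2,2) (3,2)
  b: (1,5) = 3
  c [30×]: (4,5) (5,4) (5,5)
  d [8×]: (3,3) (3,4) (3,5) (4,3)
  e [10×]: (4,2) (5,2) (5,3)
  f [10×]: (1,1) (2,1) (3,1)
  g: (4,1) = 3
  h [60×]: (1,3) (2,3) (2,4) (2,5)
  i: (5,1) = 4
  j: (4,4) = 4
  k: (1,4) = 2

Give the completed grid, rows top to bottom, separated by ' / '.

1 5 4 2 3 / 2 4 3 5 1 / 5 3 2 1 4 / 3 2 1 4 5 / 4 1 5 3 2

Cage k is a single given cell; hence (1,4) = 2.
Cage b is a single given cell; hence (1,5) = 3.
Cage g is given, which forces (4,1) = 3.
The 4 cells of cage d must have product 8, so (4,3) = 1.
J is a freebie; hence (4,4) = 4.
Cage i is given, so (5,1) = 4.
Column 4 already has 4, so (3,4) = 1.
Cage e needs product 10; hence (5,2) = 1.
Cage c needs product 30, which forces (5,4) = 3.
The 4 cells of cage h must have product 60, which forces (1,3) = 4.
Cage h needs product 60, so (2,3) = 3.
Column 4 now contains 3, leaving (2,4) = 5.
The 4 cells of cage h must have product 60, so (2,5) = 1.
Column 3 already has 4, leaving (3,3) = 2.
2 is placed in row 3, leaving (3,5) = 4.
Column 3 now contains 2, leaving (5,3) = 5.
5 is placed in row 5, so (5,5) = 2.
Cage f needs product 10, which forces (1,1) = 1.
4 is placed in row 1; hence (1,2) = 5.
1 is placed in row 2; hence (2,1) = 2.
Row 2 now contains 5, leaving (2,2) = 4.
2 is placed in row 3, so (3,1) = 5.
The 3 cells of cage a must have sum 12, leaving (3,2) = 3.
Cage e needs product 10, leaving (4,2) = 2.
2 is placed in column 5, which forces (4,5) = 5.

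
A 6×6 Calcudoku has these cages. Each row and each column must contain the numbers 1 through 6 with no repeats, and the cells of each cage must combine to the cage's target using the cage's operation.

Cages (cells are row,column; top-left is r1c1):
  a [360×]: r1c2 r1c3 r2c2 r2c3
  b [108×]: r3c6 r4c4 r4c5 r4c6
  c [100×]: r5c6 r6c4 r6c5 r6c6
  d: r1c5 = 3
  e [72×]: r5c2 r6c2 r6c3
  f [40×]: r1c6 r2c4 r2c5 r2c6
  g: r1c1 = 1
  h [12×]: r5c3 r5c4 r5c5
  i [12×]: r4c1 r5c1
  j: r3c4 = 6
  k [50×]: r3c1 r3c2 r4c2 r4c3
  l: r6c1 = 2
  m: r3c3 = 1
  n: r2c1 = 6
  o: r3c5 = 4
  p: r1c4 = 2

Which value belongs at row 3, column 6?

3

Cage g is given, which forces r1c1 = 1.
Cage p is a single given cell, which forces r1c4 = 2.
D is a freebie, so r1c5 = 3.
N is a freebie; hence r2c1 = 6.
M is a freebie, leaving r3c3 = 1.
J is a freebie; hence r3c4 = 6.
Cage o is given, leaving r3c5 = 4.
6 is placed in row 3, which forces r3c6 = 3.
The 4 cells of cage c must have product 100, which forces r5c6 = 5.
L is a freebie, so r6c1 = 2.
5 is placed in column 6, which forces r1c6 = 4.
Column 1 already has 2, so r3c1 = 5.
The 4 cells of cage k must have product 50, which forces r3c2 = 2.
Cage k needs product 50, so r4c2 = 1.
The 4 cells of cage k must have product 50, which forces r4c3 = 5.
The 4 cells of cage b must have product 108, leaving r4c4 = 3.
4 is placed in column 6, so r6c6 = 1.
The 4 cells of cage a must have product 360, so r1c2 = 5.
Column 3 already has 5; hence r1c3 = 6.
1 is placed in column 6; hence r2c6 = 2.
Row 4 already has 3; hence r4c1 = 4.
Column 6 now contains 2, leaving r4c6 = 6.
Cage i needs two cells with product 12; hence r5c1 = 3.
Row 5 now contains 3, which forces r5c3 = 2.
The 4 cells of cage c must have product 100, leaving r6c4 = 4.
Row 6 now contains 1, leaving r6c5 = 5.
Cage f has product 40; hence r2c4 = 5.
5 is placed in column 5, which forces r2c5 = 1.
Row 4 now contains 6, leaving r4c5 = 2.
Cage e needs product 72, so r5c2 = 4.
Column 4 already has 4; hence r5c4 = 1.
Cage h needs product 12; hence r5c5 = 6.
Cage e needs product 72, which forces r6c2 = 6.
Row 6 now contains 4; hence r6c3 = 3.
Column 2 already has 4, so r2c2 = 3.
Column 3 already has 3, leaving r2c3 = 4.
The full grid is 1 5 6 2 3 4 / 6 3 4 5 1 2 / 5 2 1 6 4 3 / 4 1 5 3 2 6 / 3 4 2 1 6 5 / 2 6 3 4 5 1.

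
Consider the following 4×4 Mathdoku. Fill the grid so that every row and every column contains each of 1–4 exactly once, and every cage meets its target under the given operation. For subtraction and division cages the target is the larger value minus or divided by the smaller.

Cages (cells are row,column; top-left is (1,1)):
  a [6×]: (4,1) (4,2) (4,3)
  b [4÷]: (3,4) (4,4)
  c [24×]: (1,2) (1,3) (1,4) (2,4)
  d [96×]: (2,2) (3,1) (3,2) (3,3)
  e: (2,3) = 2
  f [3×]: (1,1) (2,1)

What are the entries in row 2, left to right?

The 4 cells of cage d must have product 96; hence (2,2) = 4.
Cage e is given; hence (2,3) = 2.
In row 3, 1 can only go at (3,4), so (3,4) = 1.
1 is placed in column 4, which forces (2,4) = 3.
1 is placed in column 4; hence (4,4) = 4.
Cage f's pair has product 3, so (1,1) = 3.
Cage c has product 24, leaving (1,2) = 1.
The 4 cells of cage c must have product 24, so (1,3) = 4.
Column 4 now contains 4, leaving (1,4) = 2.
Row 2 now contains 3; hence (2,1) = 1.
Column 3 now contains 4, so (3,3) = 3.
Column 1 now contains 1; hence (4,1) = 2.
Row 4 now contains 2; hence (4,2) = 3.
3 is placed in column 3; hence (4,3) = 1.
2 is placed in column 1, so (3,1) = 4.
Row 3 now contains 3; hence (3,2) = 2.
The full grid is 3 1 4 2 / 1 4 2 3 / 4 2 3 1 / 2 3 1 4.

1 4 2 3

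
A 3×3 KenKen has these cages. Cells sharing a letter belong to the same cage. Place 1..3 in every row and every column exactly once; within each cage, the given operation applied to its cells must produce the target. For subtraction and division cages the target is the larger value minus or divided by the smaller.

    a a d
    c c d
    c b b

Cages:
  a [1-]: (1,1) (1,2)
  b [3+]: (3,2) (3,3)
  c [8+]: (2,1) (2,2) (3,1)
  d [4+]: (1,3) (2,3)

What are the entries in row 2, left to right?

2 3 1

Cage c has sum 8, leaving (2,1) = 2.
Cage c needs sum 8, which forces (2,2) = 3.
Row 2 now contains 3; hence (2,3) = 1.
Cage c has sum 8, so (3,1) = 3.
1 is placed in column 3; hence (3,3) = 2.
Column 1 already has 3, which forces (1,1) = 1.
Cage a needs two cells with difference 1; hence (1,2) = 2.
1 is placed in column 3, so (1,3) = 3.
2 is placed in row 3, so (3,2) = 1.
Completed grid: 1 2 3 / 2 3 1 / 3 1 2.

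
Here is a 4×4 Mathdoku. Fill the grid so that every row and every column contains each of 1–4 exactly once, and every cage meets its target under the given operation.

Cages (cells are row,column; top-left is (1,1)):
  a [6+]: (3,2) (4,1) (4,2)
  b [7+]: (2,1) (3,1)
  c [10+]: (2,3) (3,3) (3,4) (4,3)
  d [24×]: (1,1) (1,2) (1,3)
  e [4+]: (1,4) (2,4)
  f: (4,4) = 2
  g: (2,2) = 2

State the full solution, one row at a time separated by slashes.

2 3 4 1 / 4 2 1 3 / 3 1 2 4 / 1 4 3 2

Cage g is a single given cell, which forces (2,2) = 2.
Cage f is a single given cell, so (4,4) = 2.
The 3 cells of cage a must have sum 6, leaving (3,2) = 1.
Cage c needs sum 10, leaving (3,3) = 2.
The 3 cells of cage a must have sum 6; hence (4,1) = 1.
Cage a needs sum 6, so (4,2) = 4.
Row 4 already has 4, leaving (4,3) = 3.
Cage d has product 24; hence (1,1) = 2.
4 is placed in column 2; hence (1,2) = 3.
Column 3 already has 3, which forces (1,3) = 4.
Row 1 already has 3; hence (1,4) = 1.
Cage c has sum 10; hence (2,3) = 1.
Column 4 already has 1, so (2,4) = 3.
Cage c has sum 10, so (3,4) = 4.
Row 2 now contains 3, which forces (2,1) = 4.
Row 3 already has 4, so (3,1) = 3.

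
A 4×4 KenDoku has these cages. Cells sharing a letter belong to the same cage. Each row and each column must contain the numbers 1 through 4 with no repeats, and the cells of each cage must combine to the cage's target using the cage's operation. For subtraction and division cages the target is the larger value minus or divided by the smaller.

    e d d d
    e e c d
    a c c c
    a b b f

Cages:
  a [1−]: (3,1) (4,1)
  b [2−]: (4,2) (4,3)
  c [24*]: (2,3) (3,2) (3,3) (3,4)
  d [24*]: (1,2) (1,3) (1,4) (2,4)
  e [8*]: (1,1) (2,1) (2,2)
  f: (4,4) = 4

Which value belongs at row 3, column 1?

F is a freebie, which forces (4,4) = 4.
In row 4, 2 can only go at (4,1), so (4,1) = 2.
Cage e needs product 8; hence (2,2) = 2.
In column 1, 3 can only go at (3,1), so (3,1) = 3.
Cage c needs product 24, leaving (2,3) = 3.
3 is placed in row 2; hence (2,4) = 1.
Column 4 now contains 1, leaving (3,4) = 2.
Column 3 already has 3; hence (4,3) = 1.
Cage e has product 8; hence (1,1) = 1.
Cage d needs product 24, leaving (1,2) = 4.
Cage d has product 24, so (1,3) = 2.
2 is placed in column 4; hence (1,4) = 3.
Row 2 now contains 1, which forces (2,1) = 4.
Cage c needs product 24, so (3,2) = 1.
Column 3 now contains 1; hence (3,3) = 4.
Row 4 already has 1, leaving (4,2) = 3.
Filled in: 1 4 2 3 / 4 2 3 1 / 3 1 4 2 / 2 3 1 4.

3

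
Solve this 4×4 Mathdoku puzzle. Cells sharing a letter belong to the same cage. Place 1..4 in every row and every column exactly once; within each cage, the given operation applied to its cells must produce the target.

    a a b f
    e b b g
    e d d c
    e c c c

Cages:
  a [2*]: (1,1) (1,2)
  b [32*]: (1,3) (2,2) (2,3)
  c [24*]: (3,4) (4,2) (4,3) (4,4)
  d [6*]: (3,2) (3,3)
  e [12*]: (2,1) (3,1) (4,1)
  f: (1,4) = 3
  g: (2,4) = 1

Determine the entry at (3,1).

1

The 3 cells of cage b must have product 32, which forces (1,3) = 4.
Cage f is a single given cell, so (1,4) = 3.
Cage b has product 32, leaving (2,2) = 4.
Cage b needs product 32, leaving (2,3) = 2.
Cage g is given, which forces (2,4) = 1.
Column 3 now contains 2, leaving (3,3) = 3.
3 is placed in column 3, leaving (4,3) = 1.
Row 2 now contains 1, leaving (2,1) = 3.
Cage e has product 12, leaving (3,1) = 1.
3 is placed in row 3; hence (3,2) = 2.
2 is placed in row 3, so (3,4) = 4.
The 3 cells of cage e must have product 12, which forces (4,1) = 4.
The 4 cells of cage c must have product 24; hence (4,2) = 3.
Column 4 now contains 4, so (4,4) = 2.
Column 1 now contains 1, which forces (1,1) = 2.
2 is placed in column 2, so (1,2) = 1.
Completed grid: 2 1 4 3 / 3 4 2 1 / 1 2 3 4 / 4 3 1 2.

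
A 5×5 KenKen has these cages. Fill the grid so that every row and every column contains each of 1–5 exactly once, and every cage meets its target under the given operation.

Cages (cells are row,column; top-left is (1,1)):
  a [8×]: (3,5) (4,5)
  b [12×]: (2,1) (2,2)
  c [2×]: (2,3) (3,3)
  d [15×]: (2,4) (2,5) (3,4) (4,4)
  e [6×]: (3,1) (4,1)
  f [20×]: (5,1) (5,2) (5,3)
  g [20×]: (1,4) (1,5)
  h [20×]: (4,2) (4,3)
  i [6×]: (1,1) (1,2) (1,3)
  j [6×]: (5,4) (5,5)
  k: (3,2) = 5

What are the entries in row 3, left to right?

Cage d has product 15; hence (2,5) = 1.
K is a freebie, leaving (3,2) = 5.
5 is placed in column 2, which forces (4,2) = 4.
Row 4 already has 4; hence (4,3) = 5.
Row 4 already has 4, which forces (4,5) = 2.
Column 2 already has 4; hence (5,2) = 1.
Row 5 already has 1, which forces (5,3) = 4.
Column 5 already has 2; hence (5,5) = 3.
Cage b's pair has product 12, so (2,1) = 4.
Column 2 already has 4; hence (2,2) = 3.
Row 2 already has 1; hence (2,3) = 2.
Cage d has product 15, so (2,4) = 5.
Cage e's pair has product 6; hence (3,1) = 2.
The two cells of cage c must have product 2, leaving (3,3) = 1.
Row 3 now contains 1, which forces (3,4) = 3.
Column 5 already has 2, so (3,5) = 4.
Row 4 already has 2; hence (4,1) = 3.
Column 4 now contains 3, so (4,4) = 1.
Row 5 already has 4; hence (5,1) = 5.
Row 5 now contains 3, leaving (5,4) = 2.
Column 1 already has 3, which forces (1,1) = 1.
Column 2 already has 3, so (1,2) = 2.
Column 3 now contains 1; hence (1,3) = 3.
5 is placed in column 4, leaving (1,4) = 4.
4 is placed in column 5, which forces (1,5) = 5.
Filled in: 1 2 3 4 5 / 4 3 2 5 1 / 2 5 1 3 4 / 3 4 5 1 2 / 5 1 4 2 3.

2 5 1 3 4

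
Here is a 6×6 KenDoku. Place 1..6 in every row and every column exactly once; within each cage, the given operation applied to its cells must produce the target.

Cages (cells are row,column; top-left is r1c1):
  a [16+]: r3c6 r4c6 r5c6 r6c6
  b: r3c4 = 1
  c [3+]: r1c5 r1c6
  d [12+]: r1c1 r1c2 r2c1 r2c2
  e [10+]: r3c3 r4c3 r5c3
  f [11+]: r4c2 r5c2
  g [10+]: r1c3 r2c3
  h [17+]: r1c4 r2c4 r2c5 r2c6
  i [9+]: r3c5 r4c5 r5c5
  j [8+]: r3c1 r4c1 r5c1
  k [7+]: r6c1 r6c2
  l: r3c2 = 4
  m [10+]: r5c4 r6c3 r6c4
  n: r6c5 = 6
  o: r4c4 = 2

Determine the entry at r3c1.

3

L is a freebie; hence r3c2 = 4.
Cage b is given, which forces r3c4 = 1.
Cage o is a single given cell, so r4c4 = 2.
N is a freebie, leaving r6c5 = 6.
In column 1, 6 can only go at r1c1, so r1c1 = 6.
Cage d needs sum 12, leaving r1c2 = 3.
Row 1 now contains 6, leaving r1c3 = 4.
Row 1 already has 4; hence r1c4 = 5.
The two cells of cage g must have sum 10, so r2c3 = 6.
In row 3, 6 can only go at r3c6, so r3c6 = 6.
Row 4 needs a 6, and only r4c2 is open for it.
Column 2 now contains 6, so r5c2 = 5.
5 is placed in column 2, which forces r6c2 = 2.
Cage d has sum 12; hence r2c1 = 2.
Column 2 already has 2, which forces r2c2 = 1.
Row 6 already has 2, which forces r6c1 = 5.
Column 1 now contains 5, which forces r3c1 = 3.
Cage a needs sum 16; hence r4c6 = 5.
Cage h has sum 17, leaving r2c5 = 5.
Cage e has sum 10; hence r3c3 = 5.
Column 5 already has 5; hence r3c5 = 2.
Row 4 already has 5; hence r4c3 = 3.
Cage e needs sum 10, which forces r5c3 = 2.
Column 3 already has 3, so r6c3 = 1.
2 is placed in column 5, so r1c5 = 1.
Cage c needs two cells with sum 3, leaving r1c6 = 2.
Cage i needs sum 9, which forces r4c5 = 4.
The 3 cells of cage m must have sum 10, leaving r5c4 = 6.
Cage i needs sum 9, so r5c5 = 3.
Cage a needs sum 16; hence r5c6 = 1.
The 3 cells of cage m must have sum 10, leaving r6c4 = 3.
Cage a has sum 16, which forces r6c6 = 4.
3 is placed in column 4, which forces r2c4 = 4.
Column 6 now contains 4, which forces r2c6 = 3.
Row 4 now contains 4, leaving r4c1 = 1.
Row 5 now contains 1, so r5c1 = 4.
Completed grid: 6 3 4 5 1 2 / 2 1 6 4 5 3 / 3 4 5 1 2 6 / 1 6 3 2 4 5 / 4 5 2 6 3 1 / 5 2 1 3 6 4.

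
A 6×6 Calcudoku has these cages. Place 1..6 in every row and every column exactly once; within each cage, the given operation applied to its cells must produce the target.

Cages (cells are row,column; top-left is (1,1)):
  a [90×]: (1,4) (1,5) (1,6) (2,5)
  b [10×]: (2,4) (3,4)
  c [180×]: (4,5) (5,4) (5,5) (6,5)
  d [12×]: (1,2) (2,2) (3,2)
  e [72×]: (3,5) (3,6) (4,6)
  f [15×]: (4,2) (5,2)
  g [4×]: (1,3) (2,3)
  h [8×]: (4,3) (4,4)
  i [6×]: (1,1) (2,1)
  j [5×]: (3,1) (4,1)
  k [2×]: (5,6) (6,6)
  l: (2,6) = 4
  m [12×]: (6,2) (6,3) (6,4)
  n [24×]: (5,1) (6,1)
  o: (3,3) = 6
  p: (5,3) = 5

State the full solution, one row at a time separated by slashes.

L is a freebie; hence (2,6) = 4.
Cage o is a single given cell, which forces (3,3) = 6.
Cage p is given, so (5,3) = 5.
Cage g needs two cells with product 4; hence (1,3) = 4.
4 is placed in row 2, so (2,3) = 1.
Cage e has product 72, so (3,5) = 4.
The 3 cells of cage e must have product 72; hence (3,6) = 3.
Cage f's pair has product 15; hence (4,2) = 5.
4 is placed in column 3, so (4,3) = 2.
Row 4 now contains 2; hence (4,4) = 4.
Cage e has product 72; hence (4,6) = 6.
5 is placed in row 5; hence (5,2) = 3.
Column 3 already has 2, so (6,3) = 3.
Cage j's pair has product 5, leaving (3,1) = 5.
5 is placed in row 3, which forces (3,4) = 2.
Row 4 already has 5, so (4,1) = 1.
Row 4 now contains 6, which forces (4,5) = 3.
2 is placed in column 4, so (5,4) = 6.
Row 5 already has 6; hence (5,5) = 2.
2 is placed in row 5, which forces (5,6) = 1.
Cage m needs product 12, leaving (6,2) = 4.
Cage m needs product 12, which forces (6,4) = 1.
Cage c needs product 180, so (6,5) = 5.
1 is placed in column 6, which forces (6,6) = 2.
Cage a needs product 90, leaving (1,4) = 3.
Cage a needs product 90, leaving (1,5) = 1.
Column 6 already has 2; hence (1,6) = 5.
2 is placed in column 4; hence (2,4) = 5.
Column 5 already has 5; hence (2,5) = 6.
2 is placed in row 3, so (3,2) = 1.
Row 5 already has 6, leaving (5,1) = 4.
Row 6 already has 4, so (6,1) = 6.
Row 1 already has 3, leaving (1,1) = 2.
The 3 cells of cage d must have product 12, which forces (1,2) = 6.
Cage i's pair has product 6; hence (2,1) = 3.
6 is placed in row 2, leaving (2,2) = 2.

2 6 4 3 1 5 / 3 2 1 5 6 4 / 5 1 6 2 4 3 / 1 5 2 4 3 6 / 4 3 5 6 2 1 / 6 4 3 1 5 2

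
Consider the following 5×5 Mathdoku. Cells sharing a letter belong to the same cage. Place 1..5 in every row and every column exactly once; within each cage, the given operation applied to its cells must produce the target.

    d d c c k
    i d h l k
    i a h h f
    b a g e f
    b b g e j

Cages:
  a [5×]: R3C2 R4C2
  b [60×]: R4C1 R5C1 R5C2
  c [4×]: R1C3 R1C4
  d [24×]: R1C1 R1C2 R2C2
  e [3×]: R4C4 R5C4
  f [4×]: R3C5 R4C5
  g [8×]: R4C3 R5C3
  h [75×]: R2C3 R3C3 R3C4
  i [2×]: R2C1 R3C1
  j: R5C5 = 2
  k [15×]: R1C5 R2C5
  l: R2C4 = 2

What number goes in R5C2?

3

The 3 cells of cage h must have product 75; hence R2C3 = 5.
L is a freebie, which forces R2C4 = 2.
5 is placed in row 2, leaving R2C5 = 3.
Cage h needs product 75, so R3C3 = 3.
The 3 cells of cage h must have product 75, which forces R3C4 = 5.
Cage j is a single given cell, so R5C5 = 2.
Column 5 already has 3, so R1C5 = 5.
Row 2 already has 2; hence R2C1 = 1.
Row 2 already has 3, so R2C2 = 4.
The two cells of cage i must have product 2, leaving R3C1 = 2.
Row 3 now contains 5, leaving R3C2 = 1.
Row 3 now contains 1; hence R3C5 = 4.
Cage a needs two cells with product 5, so R4C2 = 5.
The two cells of cage g must have product 8; hence R4C3 = 2.
4 is placed in column 5; hence R4C5 = 1.
Column 2 now contains 5; hence R5C2 = 3.
Row 5 already has 2, which forces R5C3 = 4.
Row 5 now contains 3; hence R5C4 = 1.
Column 1 now contains 2, which forces R1C1 = 3.
Column 2 already has 3; hence R1C2 = 2.
4 is placed in column 3, which forces R1C3 = 1.
Column 4 now contains 1, which forces R1C4 = 4.
The 3 cells of cage b must have product 60, so R4C1 = 4.
Row 4 already has 1, which forces R4C4 = 3.
Row 5 now contains 4, so R5C1 = 5.
Filled in: 3 2 1 4 5 / 1 4 5 2 3 / 2 1 3 5 4 / 4 5 2 3 1 / 5 3 4 1 2.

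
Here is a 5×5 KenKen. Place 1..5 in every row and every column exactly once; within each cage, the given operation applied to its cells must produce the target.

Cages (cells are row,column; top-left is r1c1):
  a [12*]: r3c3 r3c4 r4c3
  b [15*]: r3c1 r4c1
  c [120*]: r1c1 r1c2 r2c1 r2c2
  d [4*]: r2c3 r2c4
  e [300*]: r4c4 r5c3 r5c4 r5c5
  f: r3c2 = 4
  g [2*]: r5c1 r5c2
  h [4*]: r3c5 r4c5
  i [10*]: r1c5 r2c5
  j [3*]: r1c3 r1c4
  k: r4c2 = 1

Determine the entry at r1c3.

Cage f is a single given cell; hence r3c2 = 4.
4 is placed in row 3; hence r3c5 = 1.
Cage k is given; hence r4c2 = 1.
Cage e has product 300; hence r4c4 = 5.
Column 5 now contains 1, which forces r4c5 = 4.
Column 2 now contains 1, so r5c2 = 2.
Cage b's pair has product 15; hence r3c1 = 5.
Row 3 now contains 1, leaving r3c3 = 3.
Cage a has product 12, leaving r3c4 = 2.
5 is placed in row 4; hence r4c1 = 3.
Cage a needs product 12, which forces r4c3 = 2.
Row 5 already has 2; hence r5c1 = 1.
Column 3 now contains 3, so r1c3 = 1.
Cage j's pair has product 3, leaving r1c4 = 3.
Column 3 now contains 1; hence r2c3 = 4.
Row 2 now contains 4, leaving r2c4 = 1.
Column 3 already has 4, so r5c3 = 5.
Column 4 already has 3; hence r5c4 = 4.
Row 5 now contains 5, so r5c5 = 3.
Cage c needs product 120, which forces r1c1 = 4.
Row 1 now contains 3; hence r1c2 = 5.
Row 1 now contains 5; hence r1c5 = 2.
Row 2 now contains 4, so r2c1 = 2.
The 4 cells of cage c must have product 120, so r2c2 = 3.
Column 5 now contains 2; hence r2c5 = 5.
The full grid is 4 5 1 3 2 / 2 3 4 1 5 / 5 4 3 2 1 / 3 1 2 5 4 / 1 2 5 4 3.

1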